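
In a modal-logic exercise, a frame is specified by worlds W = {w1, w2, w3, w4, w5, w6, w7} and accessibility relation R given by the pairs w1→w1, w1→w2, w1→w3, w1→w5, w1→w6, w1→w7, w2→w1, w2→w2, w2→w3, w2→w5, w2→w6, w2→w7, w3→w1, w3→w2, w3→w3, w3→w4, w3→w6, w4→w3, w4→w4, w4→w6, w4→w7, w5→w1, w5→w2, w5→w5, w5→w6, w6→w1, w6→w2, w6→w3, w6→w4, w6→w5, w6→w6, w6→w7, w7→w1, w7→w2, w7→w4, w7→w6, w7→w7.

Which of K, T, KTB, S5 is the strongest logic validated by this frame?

KTB

Reflexive (axiom T): yes — every world is R-related to itself.
Symmetric (axiom B): yes — every pair in R has its reverse in R.
Euclidean (axiom 5): no — w1 R w3 and w1 R w5, but not w3 R w5.
So F validates K, T, KTB; S5 would additionally require R to be Euclidean. The strongest is KTB.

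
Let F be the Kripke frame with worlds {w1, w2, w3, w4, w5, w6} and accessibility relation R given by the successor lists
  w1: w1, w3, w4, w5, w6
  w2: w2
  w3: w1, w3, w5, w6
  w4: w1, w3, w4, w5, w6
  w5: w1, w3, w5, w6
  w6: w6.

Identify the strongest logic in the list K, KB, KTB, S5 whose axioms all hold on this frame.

K

Symmetric (axiom B): no — w1 R w6 but not w6 R w1.
Reflexive (axiom T): yes — every world is R-related to itself.
Euclidean (axiom 5): no — w1 R w3 and w1 R w4, but not w3 R w4.
So F validates K; KB would additionally require R to be symmetric. The strongest is K.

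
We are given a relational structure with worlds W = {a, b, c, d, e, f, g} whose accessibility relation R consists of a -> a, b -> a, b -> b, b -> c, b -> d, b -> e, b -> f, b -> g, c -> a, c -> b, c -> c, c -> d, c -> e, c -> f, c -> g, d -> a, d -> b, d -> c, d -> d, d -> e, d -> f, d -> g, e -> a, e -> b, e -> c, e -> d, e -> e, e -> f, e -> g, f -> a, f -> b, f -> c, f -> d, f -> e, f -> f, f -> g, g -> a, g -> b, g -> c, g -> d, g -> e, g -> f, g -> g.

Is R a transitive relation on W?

Transitive: yes — every two-step R-path is closed by a direct edge.

Yes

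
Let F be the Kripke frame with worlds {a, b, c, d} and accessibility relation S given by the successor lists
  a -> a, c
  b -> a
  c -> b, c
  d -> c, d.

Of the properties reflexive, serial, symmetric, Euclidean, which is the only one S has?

Reflexive: no — b is not related to itself.
Serial: yes — every world has a successor (e.g. a S a).
Symmetric: no — a S c but not c S a.
Euclidean: no — a S c and a S a, but not c S a.
Only serial holds.

serial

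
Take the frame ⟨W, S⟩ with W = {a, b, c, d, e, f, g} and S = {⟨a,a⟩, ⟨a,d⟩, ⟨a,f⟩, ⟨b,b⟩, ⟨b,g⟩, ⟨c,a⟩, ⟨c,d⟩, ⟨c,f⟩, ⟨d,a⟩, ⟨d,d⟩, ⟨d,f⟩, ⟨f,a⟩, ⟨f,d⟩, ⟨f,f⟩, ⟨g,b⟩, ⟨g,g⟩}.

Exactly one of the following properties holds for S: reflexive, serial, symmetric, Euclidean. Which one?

Euclidean

Reflexive: no — c is not related to itself.
Serial: no — e has no S-successor.
Symmetric: no — c S a but not a S c.
Euclidean: yes — any two successors of a common world are S-related.
Only Euclidean holds.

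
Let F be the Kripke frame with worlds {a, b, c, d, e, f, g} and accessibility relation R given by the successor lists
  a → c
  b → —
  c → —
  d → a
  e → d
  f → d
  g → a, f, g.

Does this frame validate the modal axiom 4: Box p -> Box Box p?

No

By correspondence theory, 4 is valid on a frame iff R is transitive.
Transitive: no — d R a and a R c, but not d R c.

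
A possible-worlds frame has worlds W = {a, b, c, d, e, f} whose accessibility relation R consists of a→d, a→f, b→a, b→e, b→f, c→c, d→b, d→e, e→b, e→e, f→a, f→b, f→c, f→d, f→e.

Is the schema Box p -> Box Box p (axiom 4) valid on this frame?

The schema 4 characterises exactly the transitive frames.
Transitive: no — a R d and d R b, but not a R b.

No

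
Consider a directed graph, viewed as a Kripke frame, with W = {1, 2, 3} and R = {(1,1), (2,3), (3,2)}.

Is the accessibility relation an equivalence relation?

No

Reflexive: no — 2 is not related to itself.
Symmetric: yes — every pair in R has its reverse in R.
Transitive: no — 2 R 3 and 3 R 2, but not 2 R 2.
So R is not an equivalence relation.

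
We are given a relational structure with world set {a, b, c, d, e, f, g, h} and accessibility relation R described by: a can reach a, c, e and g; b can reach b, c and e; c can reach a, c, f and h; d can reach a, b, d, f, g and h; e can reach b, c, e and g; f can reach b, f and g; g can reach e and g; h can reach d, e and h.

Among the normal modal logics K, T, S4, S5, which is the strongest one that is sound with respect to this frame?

T

Reflexive (axiom T): yes — every world is R-related to itself.
Transitive (axiom 4): no — a R c and c R f, but not a R f.
Euclidean (axiom 5): no — a R c and a R e, but not c R e.
So F validates K, T; S4 would additionally require R to be transitive. The strongest is T.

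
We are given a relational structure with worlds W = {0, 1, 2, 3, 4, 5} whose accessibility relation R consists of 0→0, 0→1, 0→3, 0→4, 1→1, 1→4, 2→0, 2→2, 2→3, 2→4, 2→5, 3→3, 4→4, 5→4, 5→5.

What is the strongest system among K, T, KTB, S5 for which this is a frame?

T

Reflexive (axiom T): yes — every world is R-related to itself.
Symmetric (axiom B): no — 0 R 1 but not 1 R 0.
Euclidean (axiom 5): no — 0 R 1 and 0 R 3, but not 1 R 3.
So F validates K, T; KTB would additionally require R to be symmetric. The strongest is T.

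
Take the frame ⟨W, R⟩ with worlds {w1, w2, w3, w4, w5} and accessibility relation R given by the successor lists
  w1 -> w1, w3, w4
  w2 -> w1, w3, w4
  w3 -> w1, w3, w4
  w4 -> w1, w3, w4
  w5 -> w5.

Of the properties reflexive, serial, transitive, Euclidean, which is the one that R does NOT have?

Reflexive: no — w2 is not related to itself.
Serial: yes — every world has a successor (e.g. w1 R w1).
Transitive: yes — every two-step R-path is closed by a direct edge.
Euclidean: yes — any two successors of a common world are R-related.
Only reflexive fails.

reflexive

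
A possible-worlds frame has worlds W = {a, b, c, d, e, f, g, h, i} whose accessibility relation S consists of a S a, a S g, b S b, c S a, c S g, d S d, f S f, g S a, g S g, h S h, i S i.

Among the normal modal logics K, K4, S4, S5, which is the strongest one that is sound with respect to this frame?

K4

Transitive (axiom 4): yes — every two-step S-path is closed by a direct edge.
Reflexive (axiom T): no — c is not related to itself.
Euclidean (axiom 5): yes — any two successors of a common world are S-related.
So F validates K, K4; S4 would additionally require S to be reflexive. The strongest is K4.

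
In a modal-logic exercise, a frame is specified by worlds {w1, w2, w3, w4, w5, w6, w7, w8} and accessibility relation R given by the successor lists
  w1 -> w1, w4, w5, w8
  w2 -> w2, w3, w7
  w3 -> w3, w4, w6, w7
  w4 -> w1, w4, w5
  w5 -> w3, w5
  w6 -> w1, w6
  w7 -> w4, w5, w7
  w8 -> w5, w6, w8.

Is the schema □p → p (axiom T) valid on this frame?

Yes

By correspondence theory, T is valid on a frame iff R is reflexive.
Reflexive: yes — every world is R-related to itself.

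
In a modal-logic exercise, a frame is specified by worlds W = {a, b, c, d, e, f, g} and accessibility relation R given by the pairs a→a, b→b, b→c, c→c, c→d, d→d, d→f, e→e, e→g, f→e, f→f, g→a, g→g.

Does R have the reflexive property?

Reflexive: yes — every world is R-related to itself.

Yes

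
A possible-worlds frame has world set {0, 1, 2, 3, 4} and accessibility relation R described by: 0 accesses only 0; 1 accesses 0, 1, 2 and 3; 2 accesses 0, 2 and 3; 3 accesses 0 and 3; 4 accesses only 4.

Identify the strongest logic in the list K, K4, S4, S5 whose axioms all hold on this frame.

Transitive (axiom 4): yes — every two-step R-path is closed by a direct edge.
Reflexive (axiom T): yes — every world is R-related to itself.
Euclidean (axiom 5): no — 1 R 0 and 1 R 2, but not 0 R 2.
So F validates K, K4, S4; S5 would additionally require R to be Euclidean. The strongest is S4.

S4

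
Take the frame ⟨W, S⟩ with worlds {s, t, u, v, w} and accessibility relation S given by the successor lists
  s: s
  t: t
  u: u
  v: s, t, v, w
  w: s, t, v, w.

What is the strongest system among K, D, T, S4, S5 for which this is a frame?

S4

Serial (axiom D): yes — every world has a successor (e.g. s S s).
Reflexive (axiom T): yes — every world is S-related to itself.
Transitive (axiom 4): yes — every two-step S-path is closed by a direct edge.
Euclidean (axiom 5): no — v S s and v S t, but not s S t.
So F validates K, D, T, S4; S5 would additionally require S to be Euclidean. The strongest is S4.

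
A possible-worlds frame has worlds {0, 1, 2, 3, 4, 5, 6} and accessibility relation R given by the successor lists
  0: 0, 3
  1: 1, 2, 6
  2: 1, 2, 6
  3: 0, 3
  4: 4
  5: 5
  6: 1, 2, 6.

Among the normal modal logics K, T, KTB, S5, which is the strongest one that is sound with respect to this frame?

Reflexive (axiom T): yes — every world is R-related to itself.
Symmetric (axiom B): yes — every pair in R has its reverse in R.
Euclidean (axiom 5): yes — any two successors of a common world are R-related.
So F validates K, T, KTB, S5. The strongest is S5.

S5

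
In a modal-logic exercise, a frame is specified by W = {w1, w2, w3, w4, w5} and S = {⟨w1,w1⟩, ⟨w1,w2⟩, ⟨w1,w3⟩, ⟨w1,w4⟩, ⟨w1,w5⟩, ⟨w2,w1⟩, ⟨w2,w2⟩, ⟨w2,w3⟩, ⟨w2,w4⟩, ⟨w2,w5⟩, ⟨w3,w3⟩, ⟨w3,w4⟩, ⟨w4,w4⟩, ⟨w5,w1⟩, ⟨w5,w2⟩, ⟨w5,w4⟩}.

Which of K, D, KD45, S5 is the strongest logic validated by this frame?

D

Serial (axiom D): yes — every world has a successor (e.g. w1 S w1).
Euclidean (axiom 5): no — w1 S w3 and w1 S w2, but not w3 S w2.
Transitive (axiom 4): no — w5 S w1 and w1 S w3, but not w5 S w3.
Reflexive (axiom T): no — w5 is not related to itself.
So F validates K, D; KD45 would additionally require S to be Euclidean and transitive. The strongest is D.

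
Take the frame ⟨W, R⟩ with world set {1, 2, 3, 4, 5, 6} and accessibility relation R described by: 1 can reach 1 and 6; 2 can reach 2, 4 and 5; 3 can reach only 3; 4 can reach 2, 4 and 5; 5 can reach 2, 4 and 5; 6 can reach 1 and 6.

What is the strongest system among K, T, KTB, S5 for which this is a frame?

Reflexive (axiom T): yes — every world is R-related to itself.
Symmetric (axiom B): yes — every pair in R has its reverse in R.
Euclidean (axiom 5): yes — any two successors of a common world are R-related.
So F validates K, T, KTB, S5. The strongest is S5.

S5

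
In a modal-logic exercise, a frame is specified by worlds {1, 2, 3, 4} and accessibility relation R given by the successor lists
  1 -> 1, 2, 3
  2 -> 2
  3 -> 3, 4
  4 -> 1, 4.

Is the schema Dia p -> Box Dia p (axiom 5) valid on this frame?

The schema 5 characterises exactly the Euclidean frames.
Euclidean: no — 1 R 2 and 1 R 3, but not 2 R 3.

No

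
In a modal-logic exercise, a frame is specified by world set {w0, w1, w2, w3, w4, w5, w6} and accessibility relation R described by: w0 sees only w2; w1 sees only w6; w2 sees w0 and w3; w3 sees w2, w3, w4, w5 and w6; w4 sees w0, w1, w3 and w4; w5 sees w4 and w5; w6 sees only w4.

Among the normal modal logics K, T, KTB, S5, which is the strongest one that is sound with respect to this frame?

Reflexive (axiom T): no — w0 is not related to itself.
Symmetric (axiom B): no — w1 R w6 but not w6 R w1.
Euclidean (axiom 5): no — w2 R w0 and w2 R w3, but not w0 R w3.
So F validates K; T would additionally require R to be reflexive. The strongest is K.

K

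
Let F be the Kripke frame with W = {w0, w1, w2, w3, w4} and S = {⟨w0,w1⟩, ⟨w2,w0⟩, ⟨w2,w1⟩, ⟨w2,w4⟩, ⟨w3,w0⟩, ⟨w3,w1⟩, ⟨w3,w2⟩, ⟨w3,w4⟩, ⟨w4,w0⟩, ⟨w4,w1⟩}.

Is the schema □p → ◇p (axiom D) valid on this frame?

The schema D characterises exactly the serial frames.
Serial: no — w1 has no S-successor.

No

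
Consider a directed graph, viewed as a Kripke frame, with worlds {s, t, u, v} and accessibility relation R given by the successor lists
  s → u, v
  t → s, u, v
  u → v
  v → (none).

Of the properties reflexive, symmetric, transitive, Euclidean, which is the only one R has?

transitive

Reflexive: no — s is not related to itself.
Symmetric: no — s R u but not u R s.
Transitive: yes — every two-step R-path is closed by a direct edge.
Euclidean: no — s R v and s R u, but not v R u.
Only transitive holds.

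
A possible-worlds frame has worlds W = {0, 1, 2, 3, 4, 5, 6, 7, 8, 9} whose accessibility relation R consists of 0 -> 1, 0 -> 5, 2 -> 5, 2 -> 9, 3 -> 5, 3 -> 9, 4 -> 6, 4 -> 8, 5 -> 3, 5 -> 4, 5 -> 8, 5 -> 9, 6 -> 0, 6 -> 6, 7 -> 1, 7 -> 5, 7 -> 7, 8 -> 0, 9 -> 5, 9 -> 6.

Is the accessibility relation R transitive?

Transitive: no — 0 R 5 and 5 R 3, but not 0 R 3.

No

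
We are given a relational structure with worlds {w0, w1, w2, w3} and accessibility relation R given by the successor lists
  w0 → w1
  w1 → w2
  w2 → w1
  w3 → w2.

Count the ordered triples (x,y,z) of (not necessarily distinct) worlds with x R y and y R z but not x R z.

4

Enumerating: (w0,w1,w2), (w1,w2,w1), (w2,w1,w2), (w3,w2,w1).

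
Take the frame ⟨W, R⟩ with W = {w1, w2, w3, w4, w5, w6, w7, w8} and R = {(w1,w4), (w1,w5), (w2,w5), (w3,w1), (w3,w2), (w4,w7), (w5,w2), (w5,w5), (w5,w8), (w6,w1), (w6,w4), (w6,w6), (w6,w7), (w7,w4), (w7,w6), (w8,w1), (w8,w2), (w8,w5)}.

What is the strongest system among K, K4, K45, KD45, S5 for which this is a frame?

Transitive (axiom 4): no — w1 R w4 and w4 R w7, but not w1 R w7.
Euclidean (axiom 5): no — w1 R w4 and w1 R w5, but not w4 R w5.
Serial (axiom D): yes — every world has a successor (e.g. w1 R w4).
Reflexive (axiom T): no — w1 is not related to itself.
So F validates K; K4 would additionally require R to be transitive. The strongest is K.

K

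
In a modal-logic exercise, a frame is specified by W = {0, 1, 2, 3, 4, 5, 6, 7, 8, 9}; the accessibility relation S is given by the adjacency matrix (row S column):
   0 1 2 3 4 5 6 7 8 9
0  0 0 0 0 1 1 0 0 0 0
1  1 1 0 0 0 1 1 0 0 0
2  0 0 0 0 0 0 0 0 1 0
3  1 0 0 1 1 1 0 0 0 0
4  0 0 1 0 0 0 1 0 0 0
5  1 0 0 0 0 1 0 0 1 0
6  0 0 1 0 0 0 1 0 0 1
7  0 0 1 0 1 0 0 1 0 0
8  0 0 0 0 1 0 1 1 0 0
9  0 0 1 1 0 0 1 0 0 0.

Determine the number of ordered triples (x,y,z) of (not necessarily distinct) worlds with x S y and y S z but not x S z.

33

Enumerating: (0,4,2), (0,4,6), (0,5,0), (0,5,8), (1,0,4), (1,5,8), (1,6,2), (1,6,9), (2,8,4), (2,8,6), (2,8,7), (3,4,2), … and 21 more.
Total: 33.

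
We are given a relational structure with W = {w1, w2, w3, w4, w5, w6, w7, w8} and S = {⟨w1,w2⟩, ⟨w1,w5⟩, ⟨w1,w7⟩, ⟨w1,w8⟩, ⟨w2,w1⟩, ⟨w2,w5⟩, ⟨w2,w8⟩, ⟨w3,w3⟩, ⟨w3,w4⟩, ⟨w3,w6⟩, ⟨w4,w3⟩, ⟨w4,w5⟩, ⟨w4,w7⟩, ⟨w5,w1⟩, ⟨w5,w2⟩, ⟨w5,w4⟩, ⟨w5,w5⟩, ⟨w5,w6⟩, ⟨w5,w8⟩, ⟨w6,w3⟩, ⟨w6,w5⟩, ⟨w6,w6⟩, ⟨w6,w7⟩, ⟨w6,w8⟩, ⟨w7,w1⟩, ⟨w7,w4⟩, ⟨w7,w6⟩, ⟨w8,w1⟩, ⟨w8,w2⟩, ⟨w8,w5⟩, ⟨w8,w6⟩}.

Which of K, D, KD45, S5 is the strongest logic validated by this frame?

Serial (axiom D): yes — every world has a successor (e.g. w1 S w2).
Euclidean (axiom 5): no — w1 S w2 and w1 S w7, but not w2 S w7.
Transitive (axiom 4): no — w1 S w5 and w5 S w4, but not w1 S w4.
Reflexive (axiom T): no — w1 is not related to itself.
So F validates K, D; KD45 would additionally require S to be Euclidean and transitive. The strongest is D.

D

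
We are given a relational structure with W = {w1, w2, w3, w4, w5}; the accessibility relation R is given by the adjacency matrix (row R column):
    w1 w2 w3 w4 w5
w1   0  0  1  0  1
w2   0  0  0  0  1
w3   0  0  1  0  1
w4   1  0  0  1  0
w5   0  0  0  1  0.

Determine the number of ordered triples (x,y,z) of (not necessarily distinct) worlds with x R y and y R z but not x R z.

6

Enumerating: (w1,w5,w4), (w2,w5,w4), (w3,w5,w4), (w4,w1,w3), (w4,w1,w5), (w5,w4,w1).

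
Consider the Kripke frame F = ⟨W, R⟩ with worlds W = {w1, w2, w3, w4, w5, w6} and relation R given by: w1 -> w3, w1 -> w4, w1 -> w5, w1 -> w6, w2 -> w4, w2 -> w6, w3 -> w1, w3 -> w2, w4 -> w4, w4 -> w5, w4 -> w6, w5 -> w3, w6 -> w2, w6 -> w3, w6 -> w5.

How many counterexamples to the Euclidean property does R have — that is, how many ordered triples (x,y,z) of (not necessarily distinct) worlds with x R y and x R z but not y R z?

29

Enumerating: (w1,w3,w3), (w1,w3,w4), (w1,w3,w5), (w1,w3,w6), (w1,w4,w3), (w1,w5,w4), (w1,w5,w5), (w1,w5,w6), (w1,w6,w4), (w1,w6,w6), (w2,w6,w4), (w2,w6,w6), … and 17 more.
Total: 29.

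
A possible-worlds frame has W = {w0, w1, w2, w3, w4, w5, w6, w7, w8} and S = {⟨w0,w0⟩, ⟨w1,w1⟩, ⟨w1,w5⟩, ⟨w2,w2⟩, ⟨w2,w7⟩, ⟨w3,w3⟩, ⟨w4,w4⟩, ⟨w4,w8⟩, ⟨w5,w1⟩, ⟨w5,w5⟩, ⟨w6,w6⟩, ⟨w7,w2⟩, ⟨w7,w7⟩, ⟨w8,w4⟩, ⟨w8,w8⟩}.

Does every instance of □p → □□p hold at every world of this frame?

Yes

The schema 4 characterises exactly the transitive frames.
Transitive: yes — every two-step S-path is closed by a direct edge.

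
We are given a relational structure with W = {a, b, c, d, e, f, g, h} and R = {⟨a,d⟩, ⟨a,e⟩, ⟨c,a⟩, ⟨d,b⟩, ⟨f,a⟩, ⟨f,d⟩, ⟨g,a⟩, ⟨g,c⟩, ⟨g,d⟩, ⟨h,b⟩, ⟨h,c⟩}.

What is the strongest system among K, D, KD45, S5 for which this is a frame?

Serial (axiom D): no — b has no R-successor.
Euclidean (axiom 5): no — a R d and a R e, but not d R e.
Transitive (axiom 4): no — a R d and d R b, but not a R b.
Reflexive (axiom T): no — a is not related to itself.
So F validates K; D would additionally require R to be serial. The strongest is K.

K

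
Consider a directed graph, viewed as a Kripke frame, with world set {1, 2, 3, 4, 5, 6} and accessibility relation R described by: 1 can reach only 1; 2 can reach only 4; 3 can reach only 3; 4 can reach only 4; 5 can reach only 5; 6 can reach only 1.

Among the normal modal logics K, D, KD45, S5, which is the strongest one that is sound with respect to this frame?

KD45

Serial (axiom D): yes — every world has a successor (e.g. 1 R 1).
Euclidean (axiom 5): yes — any two successors of a common world are R-related.
Transitive (axiom 4): yes — every two-step R-path is closed by a direct edge.
Reflexive (axiom T): no — 2 is not related to itself.
So F validates K, D, KD45; S5 would additionally require R to be reflexive. The strongest is KD45.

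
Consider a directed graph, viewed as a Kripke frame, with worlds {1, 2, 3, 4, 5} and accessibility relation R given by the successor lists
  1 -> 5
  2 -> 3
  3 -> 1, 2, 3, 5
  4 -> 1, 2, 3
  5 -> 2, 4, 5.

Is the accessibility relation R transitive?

No

Transitive: no — 1 R 5 and 5 R 2, but not 1 R 2.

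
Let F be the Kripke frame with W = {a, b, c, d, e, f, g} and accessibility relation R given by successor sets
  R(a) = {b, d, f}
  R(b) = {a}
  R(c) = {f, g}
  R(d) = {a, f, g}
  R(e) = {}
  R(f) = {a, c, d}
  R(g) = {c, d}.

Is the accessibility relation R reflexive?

Reflexive: no — a is not related to itself.

No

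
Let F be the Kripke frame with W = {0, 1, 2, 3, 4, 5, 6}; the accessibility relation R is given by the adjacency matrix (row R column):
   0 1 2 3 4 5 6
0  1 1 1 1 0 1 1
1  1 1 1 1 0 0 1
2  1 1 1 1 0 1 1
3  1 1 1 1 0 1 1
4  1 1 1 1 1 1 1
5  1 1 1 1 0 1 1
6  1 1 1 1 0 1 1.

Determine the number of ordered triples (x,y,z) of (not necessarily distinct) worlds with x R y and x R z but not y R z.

Enumerating: (0,1,5), (2,1,5), (3,1,5), (4,0,4), (4,1,4), (4,1,5), (4,2,4), (4,3,4), (4,5,4), (4,6,4), (5,1,5), (6,1,5).

12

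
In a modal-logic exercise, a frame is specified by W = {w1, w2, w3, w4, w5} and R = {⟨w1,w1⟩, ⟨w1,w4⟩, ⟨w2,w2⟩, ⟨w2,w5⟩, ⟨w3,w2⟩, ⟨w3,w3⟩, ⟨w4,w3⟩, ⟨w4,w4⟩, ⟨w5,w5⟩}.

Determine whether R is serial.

Yes

Serial: yes — every world has a successor (e.g. w1 R w1).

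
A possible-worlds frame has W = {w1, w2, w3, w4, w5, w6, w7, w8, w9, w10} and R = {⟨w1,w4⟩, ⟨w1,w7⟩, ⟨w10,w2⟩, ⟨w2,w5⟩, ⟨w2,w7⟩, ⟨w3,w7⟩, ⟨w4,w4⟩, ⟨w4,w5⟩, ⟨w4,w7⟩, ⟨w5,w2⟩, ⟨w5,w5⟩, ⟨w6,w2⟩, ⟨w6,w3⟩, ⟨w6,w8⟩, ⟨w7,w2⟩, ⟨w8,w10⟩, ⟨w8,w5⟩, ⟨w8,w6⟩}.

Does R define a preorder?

No

Reflexive: no — w1 is not related to itself.
Transitive: no — w1 R w4 and w4 R w5, but not w1 R w5.
So R is not a preorder.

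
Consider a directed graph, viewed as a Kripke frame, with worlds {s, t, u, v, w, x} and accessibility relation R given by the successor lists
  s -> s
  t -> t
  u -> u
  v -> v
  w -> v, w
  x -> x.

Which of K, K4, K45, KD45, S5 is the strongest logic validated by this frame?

K4

Transitive (axiom 4): yes — every two-step R-path is closed by a direct edge.
Euclidean (axiom 5): no — w R v and w R w, but not v R w.
Serial (axiom D): yes — every world has a successor (e.g. s R s).
Reflexive (axiom T): yes — every world is R-related to itself.
So F validates K, K4; K45 would additionally require R to be Euclidean. The strongest is K4.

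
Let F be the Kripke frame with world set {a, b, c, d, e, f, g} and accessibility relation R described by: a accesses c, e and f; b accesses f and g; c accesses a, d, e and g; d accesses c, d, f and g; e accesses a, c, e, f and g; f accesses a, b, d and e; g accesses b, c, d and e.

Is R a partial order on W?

No

Reflexive: no — a is not related to itself.
Transitive: no — a R c and c R d, but not a R d.
Antisymmetric: no — a R c and c R a with a ≠ c.
So R is not a partial order.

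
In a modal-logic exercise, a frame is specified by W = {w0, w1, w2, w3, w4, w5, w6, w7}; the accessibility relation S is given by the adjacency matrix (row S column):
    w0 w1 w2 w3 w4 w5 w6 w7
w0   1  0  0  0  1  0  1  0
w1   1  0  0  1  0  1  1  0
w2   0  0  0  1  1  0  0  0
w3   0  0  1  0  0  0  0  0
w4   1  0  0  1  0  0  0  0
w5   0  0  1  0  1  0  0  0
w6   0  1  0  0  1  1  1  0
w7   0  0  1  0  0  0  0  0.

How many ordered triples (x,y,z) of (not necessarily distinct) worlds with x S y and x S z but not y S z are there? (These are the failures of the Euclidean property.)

35

Enumerating: (w0,w4,w4), (w0,w4,w6), (w0,w6,w0), (w1,w0,w3), (w1,w0,w5), (w1,w3,w0), (w1,w3,w3), (w1,w3,w5), (w1,w3,w6), (w1,w5,w0), (w1,w5,w3), (w1,w5,w5), … and 23 more.
Total: 35.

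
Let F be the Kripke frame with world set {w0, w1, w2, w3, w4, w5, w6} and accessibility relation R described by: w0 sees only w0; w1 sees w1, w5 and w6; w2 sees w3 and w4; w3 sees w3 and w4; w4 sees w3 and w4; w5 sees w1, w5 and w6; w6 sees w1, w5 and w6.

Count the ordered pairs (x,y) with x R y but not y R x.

Enumerating: (w2,w3), (w2,w4).

2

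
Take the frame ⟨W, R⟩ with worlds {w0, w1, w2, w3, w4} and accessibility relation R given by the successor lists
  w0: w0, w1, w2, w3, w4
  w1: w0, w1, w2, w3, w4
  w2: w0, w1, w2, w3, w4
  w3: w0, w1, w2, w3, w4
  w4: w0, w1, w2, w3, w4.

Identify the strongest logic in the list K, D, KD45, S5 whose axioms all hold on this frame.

Serial (axiom D): yes — every world has a successor (e.g. w0 R w0).
Euclidean (axiom 5): yes — any two successors of a common world are R-related.
Transitive (axiom 4): yes — every two-step R-path is closed by a direct edge.
Reflexive (axiom T): yes — every world is R-related to itself.
So F validates K, D, KD45, S5. The strongest is S5.

S5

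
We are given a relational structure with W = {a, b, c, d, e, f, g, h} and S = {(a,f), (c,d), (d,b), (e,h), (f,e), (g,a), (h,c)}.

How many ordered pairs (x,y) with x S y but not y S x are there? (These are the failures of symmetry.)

7

Enumerating: (a,f), (c,d), (d,b), (e,h), (f,e), (g,a), (h,c).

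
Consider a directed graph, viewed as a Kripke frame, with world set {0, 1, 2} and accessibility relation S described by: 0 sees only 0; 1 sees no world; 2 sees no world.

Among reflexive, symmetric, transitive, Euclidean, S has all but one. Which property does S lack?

reflexive

Reflexive: no — 1 is not related to itself.
Symmetric: yes — every pair in S has its reverse in S.
Transitive: yes — every two-step S-path is closed by a direct edge.
Euclidean: yes — any two successors of a common world are S-related.
Only reflexive fails.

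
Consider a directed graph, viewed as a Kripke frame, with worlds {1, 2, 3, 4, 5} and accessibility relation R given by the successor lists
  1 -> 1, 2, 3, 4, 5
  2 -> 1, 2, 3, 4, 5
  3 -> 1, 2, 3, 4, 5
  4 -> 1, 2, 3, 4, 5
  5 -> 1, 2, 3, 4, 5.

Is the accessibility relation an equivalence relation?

Yes

Reflexive: yes — every world is R-related to itself.
Symmetric: yes — every pair in R has its reverse in R.
Transitive: yes — every two-step R-path is closed by a direct edge.
So R is an equivalence relation.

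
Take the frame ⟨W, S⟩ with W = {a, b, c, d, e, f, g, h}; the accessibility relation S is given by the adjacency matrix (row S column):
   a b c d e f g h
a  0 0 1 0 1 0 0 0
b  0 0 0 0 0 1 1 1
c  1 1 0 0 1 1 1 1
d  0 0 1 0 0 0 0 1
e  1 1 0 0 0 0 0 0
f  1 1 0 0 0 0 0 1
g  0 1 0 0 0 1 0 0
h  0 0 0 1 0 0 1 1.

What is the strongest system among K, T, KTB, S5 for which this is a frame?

Reflexive (axiom T): no — a is not related to itself.
Symmetric (axiom B): no — b S h but not h S b.
Euclidean (axiom 5): no — a S e and a S c, but not e S c.
So F validates K; T would additionally require S to be reflexive. The strongest is K.

K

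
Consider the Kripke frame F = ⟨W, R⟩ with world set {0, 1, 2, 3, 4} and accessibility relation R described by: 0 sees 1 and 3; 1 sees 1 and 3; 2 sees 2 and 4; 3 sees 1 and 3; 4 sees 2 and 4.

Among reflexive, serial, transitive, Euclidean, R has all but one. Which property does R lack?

reflexive

Reflexive: no — 0 is not related to itself.
Serial: yes — every world has a successor (e.g. 0 R 1).
Transitive: yes — every two-step R-path is closed by a direct edge.
Euclidean: yes — any two successors of a common world are R-related.
Only reflexive fails.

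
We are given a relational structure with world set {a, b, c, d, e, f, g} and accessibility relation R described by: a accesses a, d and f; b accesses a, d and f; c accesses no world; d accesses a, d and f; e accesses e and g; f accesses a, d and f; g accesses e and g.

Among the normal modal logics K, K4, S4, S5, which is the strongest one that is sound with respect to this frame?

Transitive (axiom 4): yes — every two-step R-path is closed by a direct edge.
Reflexive (axiom T): no — b is not related to itself.
Euclidean (axiom 5): yes — any two successors of a common world are R-related.
So F validates K, K4; S4 would additionally require R to be reflexive. The strongest is K4.

K4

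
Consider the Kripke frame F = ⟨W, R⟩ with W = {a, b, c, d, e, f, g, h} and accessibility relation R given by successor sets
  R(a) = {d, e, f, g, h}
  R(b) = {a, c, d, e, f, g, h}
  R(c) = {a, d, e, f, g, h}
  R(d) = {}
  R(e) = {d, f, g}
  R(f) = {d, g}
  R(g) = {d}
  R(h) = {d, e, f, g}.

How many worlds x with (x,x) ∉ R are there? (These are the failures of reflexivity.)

Enumerating: a, b, c, d, e, f, g, h.

8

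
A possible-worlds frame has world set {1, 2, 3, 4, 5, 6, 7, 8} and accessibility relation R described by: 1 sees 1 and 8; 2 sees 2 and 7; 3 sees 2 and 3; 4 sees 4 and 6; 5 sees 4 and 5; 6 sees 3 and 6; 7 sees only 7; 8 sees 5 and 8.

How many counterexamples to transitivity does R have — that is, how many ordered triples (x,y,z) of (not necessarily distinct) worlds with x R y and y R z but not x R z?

6

Enumerating: (1,8,5), (3,2,7), (4,6,3), (5,4,6), (6,3,2), (8,5,4).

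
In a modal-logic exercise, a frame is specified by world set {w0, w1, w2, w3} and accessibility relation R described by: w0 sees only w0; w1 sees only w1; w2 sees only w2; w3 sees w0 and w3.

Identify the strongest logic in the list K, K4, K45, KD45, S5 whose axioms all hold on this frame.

K4

Transitive (axiom 4): yes — every two-step R-path is closed by a direct edge.
Euclidean (axiom 5): no — w3 R w0 and w3 R w3, but not w0 R w3.
Serial (axiom D): yes — every world has a successor (e.g. w0 R w0).
Reflexive (axiom T): yes — every world is R-related to itself.
So F validates K, K4; K45 would additionally require R to be Euclidean. The strongest is K4.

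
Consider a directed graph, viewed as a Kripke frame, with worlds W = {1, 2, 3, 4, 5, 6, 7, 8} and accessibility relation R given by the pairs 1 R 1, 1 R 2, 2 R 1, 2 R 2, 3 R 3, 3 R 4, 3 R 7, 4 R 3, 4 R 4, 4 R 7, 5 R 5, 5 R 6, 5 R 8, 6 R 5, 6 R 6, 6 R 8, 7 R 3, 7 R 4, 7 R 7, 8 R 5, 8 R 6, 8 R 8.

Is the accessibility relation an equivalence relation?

Reflexive: yes — every world is R-related to itself.
Symmetric: yes — every pair in R has its reverse in R.
Transitive: yes — every two-step R-path is closed by a direct edge.
So R is an equivalence relation.

Yes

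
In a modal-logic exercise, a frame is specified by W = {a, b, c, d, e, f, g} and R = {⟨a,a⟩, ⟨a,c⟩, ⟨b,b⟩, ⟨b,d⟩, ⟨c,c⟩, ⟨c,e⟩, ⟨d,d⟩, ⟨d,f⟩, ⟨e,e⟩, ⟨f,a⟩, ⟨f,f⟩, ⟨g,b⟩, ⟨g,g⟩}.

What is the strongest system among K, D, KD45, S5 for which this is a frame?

D

Serial (axiom D): yes — every world has a successor (e.g. a R a).
Euclidean (axiom 5): no — a R c and a R a, but not c R a.
Transitive (axiom 4): no — a R c and c R e, but not a R e.
Reflexive (axiom T): yes — every world is R-related to itself.
So F validates K, D; KD45 would additionally require R to be Euclidean and transitive. The strongest is D.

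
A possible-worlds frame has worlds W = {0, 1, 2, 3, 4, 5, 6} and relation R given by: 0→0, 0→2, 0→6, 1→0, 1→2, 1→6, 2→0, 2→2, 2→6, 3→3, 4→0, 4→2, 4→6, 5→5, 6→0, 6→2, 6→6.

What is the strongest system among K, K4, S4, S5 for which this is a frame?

Transitive (axiom 4): yes — every two-step R-path is closed by a direct edge.
Reflexive (axiom T): no — 1 is not related to itself.
Euclidean (axiom 5): yes — any two successors of a common world are R-related.
So F validates K, K4; S4 would additionally require R to be reflexive. The strongest is K4.

K4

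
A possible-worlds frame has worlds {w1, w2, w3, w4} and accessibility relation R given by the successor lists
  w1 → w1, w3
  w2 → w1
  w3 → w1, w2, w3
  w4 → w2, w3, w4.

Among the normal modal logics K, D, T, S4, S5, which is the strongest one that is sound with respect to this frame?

Serial (axiom D): yes — every world has a successor (e.g. w1 R w1).
Reflexive (axiom T): no — w2 is not related to itself.
Transitive (axiom 4): no — w1 R w3 and w3 R w2, but not w1 R w2.
Euclidean (axiom 5): no — w3 R w1 and w3 R w2, but not w1 R w2.
So F validates K, D; T would additionally require R to be reflexive. The strongest is D.

D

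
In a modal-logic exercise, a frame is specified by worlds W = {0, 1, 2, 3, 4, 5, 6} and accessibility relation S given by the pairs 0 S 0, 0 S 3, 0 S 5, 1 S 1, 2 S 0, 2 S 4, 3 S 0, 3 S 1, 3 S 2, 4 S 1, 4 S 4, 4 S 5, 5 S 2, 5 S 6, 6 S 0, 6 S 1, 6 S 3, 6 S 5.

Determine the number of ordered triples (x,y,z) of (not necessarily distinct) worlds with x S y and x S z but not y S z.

32

Enumerating: (0,3,3), (0,3,5), (0,5,0), (0,5,3), (0,5,5), (2,0,4), (2,4,0), (3,0,1), (3,0,2), (3,1,0), (3,1,2), (3,2,1), … and 20 more.
Total: 32.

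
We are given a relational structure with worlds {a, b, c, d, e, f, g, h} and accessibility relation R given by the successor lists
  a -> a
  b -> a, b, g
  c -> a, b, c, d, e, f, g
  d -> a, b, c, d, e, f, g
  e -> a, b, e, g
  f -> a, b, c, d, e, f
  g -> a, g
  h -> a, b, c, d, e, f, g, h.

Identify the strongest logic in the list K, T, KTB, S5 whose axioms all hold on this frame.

Reflexive (axiom T): yes — every world is R-related to itself.
Symmetric (axiom B): no — b R a but not a R b.
Euclidean (axiom 5): no — b R a and b R g, but not a R g.
So F validates K, T; KTB would additionally require R to be symmetric. The strongest is T.

T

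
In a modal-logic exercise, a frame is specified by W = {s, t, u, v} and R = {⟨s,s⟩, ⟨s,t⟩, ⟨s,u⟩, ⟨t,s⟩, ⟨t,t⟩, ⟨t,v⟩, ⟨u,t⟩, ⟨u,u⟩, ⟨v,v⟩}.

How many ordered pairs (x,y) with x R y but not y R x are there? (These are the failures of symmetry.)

Enumerating: (s,u), (t,v), (u,t).

3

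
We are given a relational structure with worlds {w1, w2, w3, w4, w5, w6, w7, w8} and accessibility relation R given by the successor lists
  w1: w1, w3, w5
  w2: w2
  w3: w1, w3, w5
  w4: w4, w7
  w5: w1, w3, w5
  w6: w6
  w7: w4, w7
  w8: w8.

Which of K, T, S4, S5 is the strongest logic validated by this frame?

S5

Reflexive (axiom T): yes — every world is R-related to itself.
Transitive (axiom 4): yes — every two-step R-path is closed by a direct edge.
Euclidean (axiom 5): yes — any two successors of a common world are R-related.
So F validates K, T, S4, S5. The strongest is S5.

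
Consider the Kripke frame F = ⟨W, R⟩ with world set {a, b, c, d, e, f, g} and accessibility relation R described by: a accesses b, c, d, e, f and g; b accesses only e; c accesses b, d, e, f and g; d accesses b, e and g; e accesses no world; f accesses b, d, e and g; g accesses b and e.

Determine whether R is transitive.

Transitive: yes — every two-step R-path is closed by a direct edge.

Yes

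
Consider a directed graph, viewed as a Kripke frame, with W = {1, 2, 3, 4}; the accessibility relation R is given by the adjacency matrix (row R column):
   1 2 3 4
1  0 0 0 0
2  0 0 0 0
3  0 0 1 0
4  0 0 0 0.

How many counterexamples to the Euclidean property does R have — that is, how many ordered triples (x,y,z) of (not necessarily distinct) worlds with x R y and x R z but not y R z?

0

R is Euclidean; there are no such tuples.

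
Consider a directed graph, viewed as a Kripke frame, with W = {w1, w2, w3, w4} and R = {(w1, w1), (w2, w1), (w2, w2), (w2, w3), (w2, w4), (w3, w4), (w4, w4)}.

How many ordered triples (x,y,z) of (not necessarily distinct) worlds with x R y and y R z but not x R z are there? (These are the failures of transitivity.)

0

R is transitive; there are no such tuples.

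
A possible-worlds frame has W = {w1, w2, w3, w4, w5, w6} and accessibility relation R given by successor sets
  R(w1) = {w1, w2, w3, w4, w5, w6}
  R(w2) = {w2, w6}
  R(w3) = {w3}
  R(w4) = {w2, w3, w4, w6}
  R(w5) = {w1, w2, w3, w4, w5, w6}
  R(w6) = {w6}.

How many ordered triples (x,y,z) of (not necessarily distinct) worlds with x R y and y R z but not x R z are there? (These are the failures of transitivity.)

R is transitive; there are no such tuples.

0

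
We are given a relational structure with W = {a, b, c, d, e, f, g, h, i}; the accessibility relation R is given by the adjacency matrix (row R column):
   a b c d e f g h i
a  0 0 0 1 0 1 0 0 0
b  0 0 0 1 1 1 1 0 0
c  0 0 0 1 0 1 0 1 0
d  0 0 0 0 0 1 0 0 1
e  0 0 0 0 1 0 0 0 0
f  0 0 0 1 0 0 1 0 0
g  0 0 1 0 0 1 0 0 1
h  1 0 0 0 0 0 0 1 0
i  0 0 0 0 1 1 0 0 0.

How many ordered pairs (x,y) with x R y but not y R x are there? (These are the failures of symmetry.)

15

Enumerating: (a,d), (a,f), (b,d), (b,e), (b,f), (b,g), (c,d), (c,f), (c,h), (d,i), (g,c), (g,i), (h,a), (i,e), (i,f).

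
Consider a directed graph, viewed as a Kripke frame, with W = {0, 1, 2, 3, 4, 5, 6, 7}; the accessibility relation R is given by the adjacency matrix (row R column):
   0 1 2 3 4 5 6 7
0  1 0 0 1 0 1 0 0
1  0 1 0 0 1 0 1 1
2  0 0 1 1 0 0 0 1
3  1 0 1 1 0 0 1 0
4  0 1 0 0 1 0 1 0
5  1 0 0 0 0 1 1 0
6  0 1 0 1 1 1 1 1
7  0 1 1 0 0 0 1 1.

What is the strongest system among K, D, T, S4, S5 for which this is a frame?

Serial (axiom D): yes — every world has a successor (e.g. 0 R 0).
Reflexive (axiom T): yes — every world is R-related to itself.
Transitive (axiom 4): no — 0 R 3 and 3 R 2, but not 0 R 2.
Euclidean (axiom 5): no — 0 R 3 and 0 R 5, but not 3 R 5.
So F validates K, D, T; S4 would additionally require R to be transitive. The strongest is T.

T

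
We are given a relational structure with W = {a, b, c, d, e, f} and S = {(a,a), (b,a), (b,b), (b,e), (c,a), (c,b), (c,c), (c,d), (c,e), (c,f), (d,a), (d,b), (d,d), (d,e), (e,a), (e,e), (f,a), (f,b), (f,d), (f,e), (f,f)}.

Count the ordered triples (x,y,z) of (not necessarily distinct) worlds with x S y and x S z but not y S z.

35

Enumerating: (b,a,b), (b,a,e), (b,e,b), (c,a,b), (c,a,c), (c,a,d), (c,a,e), (c,a,f), (c,b,c), (c,b,d), (c,b,f), (c,d,c), … and 23 more.
Total: 35.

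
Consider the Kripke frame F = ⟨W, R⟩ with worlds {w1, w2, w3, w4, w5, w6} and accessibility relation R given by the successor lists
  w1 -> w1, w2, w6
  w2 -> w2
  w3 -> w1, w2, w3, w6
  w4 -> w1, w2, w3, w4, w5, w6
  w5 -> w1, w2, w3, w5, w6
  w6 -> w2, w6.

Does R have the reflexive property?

Yes

Reflexive: yes — every world is R-related to itself.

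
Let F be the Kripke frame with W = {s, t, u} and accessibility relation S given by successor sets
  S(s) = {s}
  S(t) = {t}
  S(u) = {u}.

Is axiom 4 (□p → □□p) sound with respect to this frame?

By correspondence theory, 4 is valid on a frame iff S is transitive.
Transitive: yes — every two-step S-path is closed by a direct edge.

Yes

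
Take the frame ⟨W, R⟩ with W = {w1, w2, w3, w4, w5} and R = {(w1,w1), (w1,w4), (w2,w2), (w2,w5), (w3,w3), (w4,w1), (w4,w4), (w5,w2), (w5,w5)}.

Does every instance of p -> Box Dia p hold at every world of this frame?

Yes

The schema B characterises exactly the symmetric frames.
Symmetric: yes — every pair in R has its reverse in R.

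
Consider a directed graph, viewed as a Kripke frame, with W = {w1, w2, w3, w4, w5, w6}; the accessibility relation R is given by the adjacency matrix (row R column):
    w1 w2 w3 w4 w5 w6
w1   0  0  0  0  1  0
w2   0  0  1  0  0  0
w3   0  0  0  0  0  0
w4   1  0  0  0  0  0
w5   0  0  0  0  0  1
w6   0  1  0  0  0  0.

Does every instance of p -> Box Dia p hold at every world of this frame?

No

By correspondence theory, B is valid on a frame iff R is symmetric.
Symmetric: no — w1 R w5 but not w5 R w1.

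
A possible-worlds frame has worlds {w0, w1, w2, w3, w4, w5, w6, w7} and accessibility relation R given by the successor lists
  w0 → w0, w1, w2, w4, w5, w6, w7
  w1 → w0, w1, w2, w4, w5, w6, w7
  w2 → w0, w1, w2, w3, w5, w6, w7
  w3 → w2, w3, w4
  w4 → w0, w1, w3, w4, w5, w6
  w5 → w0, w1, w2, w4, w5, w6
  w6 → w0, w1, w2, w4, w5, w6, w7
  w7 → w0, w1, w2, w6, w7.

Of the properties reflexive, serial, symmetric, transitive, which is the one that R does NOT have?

Reflexive: yes — every world is R-related to itself.
Serial: yes — every world has a successor (e.g. w0 R w0).
Symmetric: yes — every pair in R has its reverse in R.
Transitive: no — w0 R w2 and w2 R w3, but not w0 R w3.
Only transitive fails.

transitive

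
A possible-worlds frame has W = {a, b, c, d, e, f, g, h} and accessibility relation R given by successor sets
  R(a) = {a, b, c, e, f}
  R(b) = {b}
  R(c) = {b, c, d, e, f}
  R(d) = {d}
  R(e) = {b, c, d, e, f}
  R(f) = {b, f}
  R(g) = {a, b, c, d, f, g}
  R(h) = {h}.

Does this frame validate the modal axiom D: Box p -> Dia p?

The schema D characterises exactly the serial frames.
Serial: yes — every world has a successor (e.g. a R a).

Yes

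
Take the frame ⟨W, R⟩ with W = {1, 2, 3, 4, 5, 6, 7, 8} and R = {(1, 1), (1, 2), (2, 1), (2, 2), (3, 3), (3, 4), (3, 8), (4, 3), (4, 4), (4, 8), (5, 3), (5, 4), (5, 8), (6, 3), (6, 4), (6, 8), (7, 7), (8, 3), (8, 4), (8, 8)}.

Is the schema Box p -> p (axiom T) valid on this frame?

No

Axiom T corresponds to the accessibility relation being reflexive.
Reflexive: no — 5 is not related to itself.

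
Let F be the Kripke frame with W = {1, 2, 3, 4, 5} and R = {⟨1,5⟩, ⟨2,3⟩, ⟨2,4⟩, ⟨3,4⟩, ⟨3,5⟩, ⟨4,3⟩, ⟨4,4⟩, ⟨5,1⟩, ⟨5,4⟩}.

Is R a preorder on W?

Reflexive: no — 1 is not related to itself.
Transitive: no — 1 R 5 and 5 R 4, but not 1 R 4.
So R is not a preorder.

No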